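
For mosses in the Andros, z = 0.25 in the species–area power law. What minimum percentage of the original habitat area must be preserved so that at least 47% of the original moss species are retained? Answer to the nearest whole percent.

Need (A_new/A_old)^0.25 = 0.47, so A_new/A_old = 0.47^(1/0.25) = 0.47^4
ln(A_new/A_old) = ln 0.47 / 0.25 = -0.7550 / 0.25 = -3.0201
A_new/A_old = e^-3.0201 ≈ 0.0488

5%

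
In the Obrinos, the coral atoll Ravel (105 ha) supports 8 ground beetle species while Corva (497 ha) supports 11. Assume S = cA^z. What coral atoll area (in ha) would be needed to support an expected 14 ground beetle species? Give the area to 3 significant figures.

1610 ha

z = ln(11/8) / ln(497/105) = 0.3185 / 1.5546 = 0.2048
c = 8 / 105^0.2048 = 8 / 2.594 = 3.084
A = (14/3.084)^(1/0.2048) ⇒ ln A = ln(4.54)/0.2048 = 7.3859
A = e^7.3859 ≈ 1613 ha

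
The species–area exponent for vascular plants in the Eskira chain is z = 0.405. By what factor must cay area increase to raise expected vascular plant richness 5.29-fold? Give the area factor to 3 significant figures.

(A₂/A₁)^0.405 = 5.29, so A₂/A₁ = 5.29^(1/0.405) = 5.29^2.469
ln(A₂/A₁) = ln 5.29 / 0.405 = 1.6658 / 0.405 = 4.1131
A₂/A₁ = e^4.1131 ≈ 61.14

61.1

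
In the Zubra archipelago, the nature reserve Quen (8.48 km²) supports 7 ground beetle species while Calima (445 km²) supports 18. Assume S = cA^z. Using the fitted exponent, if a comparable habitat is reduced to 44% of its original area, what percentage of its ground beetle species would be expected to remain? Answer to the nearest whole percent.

82%

z = ln(18/7) / ln(445/8.48) = 0.9445 / 3.9604 = 0.2385
S_new/S_old = (A_new/A_old)^z = 0.44^0.2385 = exp(0.2385 × -0.8210) = 0.8222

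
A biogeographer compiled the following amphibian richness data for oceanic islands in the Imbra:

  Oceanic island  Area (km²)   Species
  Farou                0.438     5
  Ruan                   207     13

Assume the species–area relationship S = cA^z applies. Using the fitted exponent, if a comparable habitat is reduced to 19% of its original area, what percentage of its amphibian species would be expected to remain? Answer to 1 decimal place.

77.3%

z = ln(13/5) / ln(207/0.438) = 0.9555 / 6.1583 = 0.1552
S_new/S_old = (A_new/A_old)^z = 0.19^0.1552 = exp(0.1552 × -1.6607) = 0.7728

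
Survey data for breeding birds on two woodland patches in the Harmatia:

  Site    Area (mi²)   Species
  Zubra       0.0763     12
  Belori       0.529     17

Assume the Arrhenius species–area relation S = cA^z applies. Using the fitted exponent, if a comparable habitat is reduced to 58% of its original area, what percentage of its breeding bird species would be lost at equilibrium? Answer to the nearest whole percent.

9%

z = ln(17/12) / ln(0.529/0.0763) = 0.3483 / 1.9363 = 0.1799
S_new/S_old = (A_new/A_old)^z = 0.58^0.1799 = exp(0.1799 × -0.5447) = 0.9067
Fraction lost = 1 − 0.9067 = 0.09334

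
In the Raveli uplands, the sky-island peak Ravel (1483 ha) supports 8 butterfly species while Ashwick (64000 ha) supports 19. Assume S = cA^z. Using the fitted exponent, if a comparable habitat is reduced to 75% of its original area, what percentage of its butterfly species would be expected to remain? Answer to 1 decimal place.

93.6%

z = ln(19/8) / ln(64000/1483) = 0.8650 / 3.7648 = 0.2298
S_new/S_old = (A_new/A_old)^z = 0.75^0.2298 = exp(0.2298 × -0.2877) = 0.936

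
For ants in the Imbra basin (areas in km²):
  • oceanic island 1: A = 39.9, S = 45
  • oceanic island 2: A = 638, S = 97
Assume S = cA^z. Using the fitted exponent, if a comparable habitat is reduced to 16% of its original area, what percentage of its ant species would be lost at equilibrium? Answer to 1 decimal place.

39.8%

z = ln(97/45) / ln(638/39.9) = 0.7680 / 2.7720 = 0.2771
S_new/S_old = (A_new/A_old)^z = 0.16^0.2771 = exp(0.2771 × -1.8326) = 0.6018
Fraction lost = 1 − 0.6018 = 0.3982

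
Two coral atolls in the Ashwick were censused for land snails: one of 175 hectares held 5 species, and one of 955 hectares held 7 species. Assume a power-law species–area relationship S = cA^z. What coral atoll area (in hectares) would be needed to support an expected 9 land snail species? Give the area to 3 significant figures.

z = ln(7/5) / ln(955/175) = 0.3365 / 1.6969 = 0.1983
c = 5 / 175^0.1983 = 5 / 2.785 = 1.796
A = (9/1.796)^(1/0.1983) ⇒ ln A = ln(5.012)/0.1983 = 8.1292
A = e^8.1292 ≈ 3392 hectares

3390 hectares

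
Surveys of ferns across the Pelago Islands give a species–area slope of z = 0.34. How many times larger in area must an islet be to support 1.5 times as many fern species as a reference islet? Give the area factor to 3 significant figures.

(A₂/A₁)^0.34 = 1.5, so A₂/A₁ = 1.5^(1/0.34) = 1.5^2.941
ln(A₂/A₁) = ln 1.5 / 0.34 = 0.4055 / 0.34 = 1.1925
A₂/A₁ = e^1.1925 ≈ 3.295

3.30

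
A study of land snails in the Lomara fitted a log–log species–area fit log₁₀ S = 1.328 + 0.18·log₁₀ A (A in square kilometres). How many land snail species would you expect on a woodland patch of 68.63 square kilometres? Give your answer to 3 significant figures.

45.6

S = 21.28 × 68.63^0.18
ln S = ln 21.28 + 0.18 × ln 68.63 = 3.0578 + 0.18 × 4.2287 = 3.8190
S = e^3.8190 ≈ 45.56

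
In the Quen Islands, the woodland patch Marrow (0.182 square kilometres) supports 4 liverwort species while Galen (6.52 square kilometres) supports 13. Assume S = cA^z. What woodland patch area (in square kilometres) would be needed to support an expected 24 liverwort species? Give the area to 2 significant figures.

42 square kilometres

z = ln(13/4) / ln(6.52/0.182) = 1.1787 / 3.5786 = 0.3294
c = 4 / 0.182^0.3294 = 4 / 0.5706 = 7.011
A = (24/7.011)^(1/0.3294) ⇒ ln A = ln(3.423)/0.3294 = 3.7364
A = e^3.7364 ≈ 41.95 square kilometres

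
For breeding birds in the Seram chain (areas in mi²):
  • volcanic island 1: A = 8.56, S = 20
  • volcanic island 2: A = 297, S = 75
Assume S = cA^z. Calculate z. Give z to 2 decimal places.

0.37

Taking logs: ln S = ln c + z ln A, so z = (ln S₂ − ln S₁)/(ln A₂ − ln A₁).
z = ln(75/20) / ln(297/8.56) = ln(3.75) / ln(34.7) = 1.3218 / 3.5466 = 0.3727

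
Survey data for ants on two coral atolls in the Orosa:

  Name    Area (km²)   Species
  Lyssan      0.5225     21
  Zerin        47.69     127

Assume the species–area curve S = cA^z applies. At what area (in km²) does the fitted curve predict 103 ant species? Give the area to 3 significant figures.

z = ln(127/21) / ln(47.69/0.5225) = 1.7997 / 4.5139 = 0.3987
c = 21 / 0.5225^0.3987 = 21 / 0.772 = 27.2
A = (103/27.2)^(1/0.3987) ⇒ ln A = ln(3.786)/0.3987 = 3.3394
A = e^3.3394 ≈ 28.2 km²

28.2 km²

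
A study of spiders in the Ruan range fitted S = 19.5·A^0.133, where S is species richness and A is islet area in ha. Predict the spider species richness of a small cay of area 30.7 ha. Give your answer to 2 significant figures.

S = 19.5 × 30.7^0.133
ln S = ln 19.5 + 0.133 × ln 30.7 = 2.9704 + 0.133 × 3.4243 = 3.4258
S = e^3.4258 ≈ 30.75

31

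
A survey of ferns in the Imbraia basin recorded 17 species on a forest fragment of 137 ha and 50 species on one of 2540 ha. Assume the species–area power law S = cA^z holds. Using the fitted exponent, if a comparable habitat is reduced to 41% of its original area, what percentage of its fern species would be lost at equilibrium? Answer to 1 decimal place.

28.1%

z = ln(50/17) / ln(2540/137) = 1.0788 / 2.9199 = 0.3695
S_new/S_old = (A_new/A_old)^z = 0.41^0.3695 = exp(0.3695 × -0.8916) = 0.7193
Fraction lost = 1 − 0.7193 = 0.2807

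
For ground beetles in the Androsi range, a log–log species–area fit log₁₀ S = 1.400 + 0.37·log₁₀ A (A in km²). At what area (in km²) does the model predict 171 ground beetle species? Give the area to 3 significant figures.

171 = 25.12 × A^0.37  ⇒  A^0.37 = 171/25.12 = 6.808
ln A = ln(6.808) / 0.37 = 1.9180 / 0.37 = 5.1839
A = e^5.1839 ≈ 178.4 km²

178 km²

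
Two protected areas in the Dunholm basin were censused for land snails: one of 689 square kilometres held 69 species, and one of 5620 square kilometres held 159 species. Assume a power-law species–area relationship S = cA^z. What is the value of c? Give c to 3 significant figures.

5.13

z = ln(S₂/S₁) / ln(A₂/A₁) = ln(159/69) / ln(5620/689) = 0.8348 / 2.0988 = 0.3977
c = S₁ / A₁^z = 69 / 689^0.3977 = 69 / 13.45 = 5.128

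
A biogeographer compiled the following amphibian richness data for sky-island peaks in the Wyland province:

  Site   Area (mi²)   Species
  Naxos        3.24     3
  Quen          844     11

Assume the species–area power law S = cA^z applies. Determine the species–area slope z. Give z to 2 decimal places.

Taking logs: ln S = ln c + z ln A, so z = (ln S₂ − ln S₁)/(ln A₂ − ln A₁).
z = ln(11/3) / ln(844/3.24) = ln(3.667) / ln(260.5) = 1.2993 / 5.5626 = 0.2336

0.23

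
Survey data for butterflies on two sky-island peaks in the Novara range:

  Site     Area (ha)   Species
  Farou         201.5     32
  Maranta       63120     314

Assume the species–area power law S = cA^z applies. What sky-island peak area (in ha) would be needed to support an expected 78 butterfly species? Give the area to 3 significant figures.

1900 ha

z = ln(314/32) / ln(63120/201.5) = 2.2837 / 5.7470 = 0.3974
c = 32 / 201.5^0.3974 = 32 / 8.235 = 3.886
A = (78/3.886)^(1/0.3974) ⇒ ln A = ln(20.07)/0.3974 = 7.5480
A = e^7.5480 ≈ 1897 ha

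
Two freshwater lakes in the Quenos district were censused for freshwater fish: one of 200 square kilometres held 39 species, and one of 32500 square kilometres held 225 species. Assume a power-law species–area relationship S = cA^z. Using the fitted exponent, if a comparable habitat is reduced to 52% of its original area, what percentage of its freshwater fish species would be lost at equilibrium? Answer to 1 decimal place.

z = ln(225/39) / ln(32500/200) = 1.7525 / 5.0907 = 0.3443
S_new/S_old = (A_new/A_old)^z = 0.52^0.3443 = exp(0.3443 × -0.6539) = 0.7984
Fraction lost = 1 − 0.7984 = 0.2016

20.2%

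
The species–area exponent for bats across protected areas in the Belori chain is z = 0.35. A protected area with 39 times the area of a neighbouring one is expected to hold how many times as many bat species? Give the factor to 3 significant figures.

3.60

S₂/S₁ = (A₂/A₁)^z = 39^0.35
ln(S₂/S₁) = 0.35 × ln 39 = 0.35 × 3.6636 = 1.2822
S₂/S₁ = e^1.2822 ≈ 3.605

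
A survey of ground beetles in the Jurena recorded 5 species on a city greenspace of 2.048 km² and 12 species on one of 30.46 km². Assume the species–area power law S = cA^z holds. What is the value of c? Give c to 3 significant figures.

3.96

z = ln(S₂/S₁) / ln(A₂/A₁) = ln(12/5) / ln(30.46/2.048) = 0.8755 / 2.6996 = 0.3243
c = S₁ / A₁^z = 5 / 2.048^0.3243 = 5 / 1.262 = 3.963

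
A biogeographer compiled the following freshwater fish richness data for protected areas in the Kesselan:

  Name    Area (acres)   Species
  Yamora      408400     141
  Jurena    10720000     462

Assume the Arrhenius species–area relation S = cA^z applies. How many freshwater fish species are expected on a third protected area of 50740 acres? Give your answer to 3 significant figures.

66.1

z = ln(462/141) / ln(10720000/408400) = 1.1868 / 3.2676 = 0.3632
c = 141 / 408400^0.3632 = 141 / 109.1 = 1.292
S₃ = 1.292 × 50740^0.3632 = 1.292 × 51.17 ≈ 66.11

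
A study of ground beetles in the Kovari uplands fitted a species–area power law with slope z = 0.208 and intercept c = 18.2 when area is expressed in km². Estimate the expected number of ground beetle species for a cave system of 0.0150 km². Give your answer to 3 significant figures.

7.60

S = 18.2 × 0.015^0.208
ln S = ln 18.2 + 0.208 × ln 0.015 = 2.9014 + 0.208 × -4.1997 = 2.0279
S = e^2.0279 ≈ 7.598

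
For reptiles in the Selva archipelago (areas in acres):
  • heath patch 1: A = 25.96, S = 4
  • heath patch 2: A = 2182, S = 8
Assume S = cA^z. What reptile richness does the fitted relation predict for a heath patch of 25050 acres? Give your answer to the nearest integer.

12

z = ln(8/4) / ln(2182/25.96) = 0.6931 / 4.4314 = 0.1564
c = 4 / 25.96^0.1564 = 4 / 1.664 = 2.403
S₃ = 2.403 × 25050^0.1564 = 2.403 × 4.876 ≈ 11.72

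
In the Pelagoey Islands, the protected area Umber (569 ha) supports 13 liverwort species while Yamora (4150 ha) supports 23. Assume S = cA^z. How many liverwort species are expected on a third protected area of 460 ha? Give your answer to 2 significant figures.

z = ln(23/13) / ln(4150/569) = 0.5705 / 1.9870 = 0.2871
c = 13 / 569^0.2871 = 13 / 6.182 = 2.103
S₃ = 2.103 × 460^0.2871 = 2.103 × 5.816 ≈ 12.23

12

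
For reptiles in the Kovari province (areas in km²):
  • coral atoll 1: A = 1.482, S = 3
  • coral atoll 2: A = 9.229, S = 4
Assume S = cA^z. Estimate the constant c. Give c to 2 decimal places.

2.82

z = ln(S₂/S₁) / ln(A₂/A₁) = ln(4/3) / ln(9.229/1.482) = 0.2877 / 1.8290 = 0.1573
c = S₁ / A₁^z = 3 / 1.482^0.1573 = 3 / 1.064 = 2.82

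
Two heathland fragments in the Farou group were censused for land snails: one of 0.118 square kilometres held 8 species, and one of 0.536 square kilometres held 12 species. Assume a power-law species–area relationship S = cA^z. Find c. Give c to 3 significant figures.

14.2

z = ln(S₂/S₁) / ln(A₂/A₁) = ln(12/8) / ln(0.536/0.118) = 0.4055 / 1.5134 = 0.2679
c = S₁ / A₁^z = 8 / 0.118^0.2679 = 8 / 0.5641 = 14.18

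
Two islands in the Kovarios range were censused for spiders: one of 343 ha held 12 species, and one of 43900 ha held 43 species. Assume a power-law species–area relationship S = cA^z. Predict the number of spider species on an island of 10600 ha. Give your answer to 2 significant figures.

30

z = ln(43/12) / ln(43900/343) = 1.2763 / 4.8519 = 0.2630
c = 12 / 343^0.2630 = 12 / 4.644 = 2.584
S₃ = 2.584 × 10600^0.2630 = 2.584 × 11.45 ≈ 29.59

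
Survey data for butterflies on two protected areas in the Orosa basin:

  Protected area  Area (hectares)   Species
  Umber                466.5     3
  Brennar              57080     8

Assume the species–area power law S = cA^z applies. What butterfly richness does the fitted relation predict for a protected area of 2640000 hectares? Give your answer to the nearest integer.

17

z = ln(8/3) / ln(57080/466.5) = 0.9808 / 4.8070 = 0.2040
c = 3 / 466.5^0.2040 = 3 / 3.504 = 0.8562
S₃ = 0.8562 × 2640000^0.2040 = 0.8562 × 20.43 ≈ 17.49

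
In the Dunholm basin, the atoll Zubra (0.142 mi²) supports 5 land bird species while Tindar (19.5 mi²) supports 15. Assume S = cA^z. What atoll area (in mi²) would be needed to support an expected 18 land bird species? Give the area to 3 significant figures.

44.1 mi²

z = ln(15/5) / ln(19.5/0.142) = 1.0986 / 4.9223 = 0.2232
c = 5 / 0.142^0.2232 = 5 / 0.6468 = 7.73
A = (18/7.73)^(1/0.2232) ⇒ ln A = ln(2.329)/0.2232 = 3.7873
A = e^3.7873 ≈ 44.14 mi²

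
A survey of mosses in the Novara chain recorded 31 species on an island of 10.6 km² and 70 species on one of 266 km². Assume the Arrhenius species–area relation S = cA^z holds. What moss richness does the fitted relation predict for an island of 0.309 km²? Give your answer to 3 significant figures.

z = ln(70/31) / ln(266/10.6) = 0.8145 / 3.2226 = 0.2527
c = 31 / 10.6^0.2527 = 31 / 1.816 = 17.07
S₃ = 17.07 × 0.309^0.2527 = 17.07 × 0.7432 ≈ 12.69

12.7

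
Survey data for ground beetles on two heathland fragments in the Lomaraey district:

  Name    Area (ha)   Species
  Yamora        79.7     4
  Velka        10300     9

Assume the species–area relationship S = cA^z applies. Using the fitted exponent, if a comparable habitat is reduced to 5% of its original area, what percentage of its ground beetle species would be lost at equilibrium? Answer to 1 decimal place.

39.3%

z = ln(9/4) / ln(10300/79.7) = 0.8109 / 4.8616 = 0.1668
S_new/S_old = (A_new/A_old)^z = 0.05^0.1668 = exp(0.1668 × -2.9957) = 0.6067
Fraction lost = 1 − 0.6067 = 0.3933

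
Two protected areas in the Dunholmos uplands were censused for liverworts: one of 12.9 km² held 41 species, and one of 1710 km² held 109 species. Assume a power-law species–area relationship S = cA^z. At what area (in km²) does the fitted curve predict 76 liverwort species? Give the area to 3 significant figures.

z = ln(109/41) / ln(1710/12.9) = 0.9778 / 4.8870 = 0.2001
c = 41 / 12.9^0.2001 = 41 / 1.668 = 24.58
A = (76/24.58)^(1/0.2001) ⇒ ln A = ln(3.092)/0.2001 = 5.6419
A = e^5.6419 ≈ 282 km²

282 km²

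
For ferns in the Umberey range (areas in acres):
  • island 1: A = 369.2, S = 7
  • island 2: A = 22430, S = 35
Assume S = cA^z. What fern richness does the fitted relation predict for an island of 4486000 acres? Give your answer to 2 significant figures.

280

z = ln(35/7) / ln(22430/369.2) = 1.6094 / 4.1068 = 0.3919
c = 7 / 369.2^0.3919 = 7 / 10.14 = 0.6902
S₃ = 0.6902 × 4486000^0.3919 = 0.6902 × 404.4 ≈ 279.1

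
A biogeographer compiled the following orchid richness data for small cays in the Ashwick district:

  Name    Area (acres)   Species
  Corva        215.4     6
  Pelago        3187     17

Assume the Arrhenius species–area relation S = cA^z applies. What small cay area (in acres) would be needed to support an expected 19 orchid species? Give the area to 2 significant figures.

4200 acres

z = ln(17/6) / ln(3187/215.4) = 1.0415 / 2.6943 = 0.3865
c = 6 / 215.4^0.3865 = 6 / 7.978 = 0.7521
A = (19/0.7521)^(1/0.3865) ⇒ ln A = ln(25.26)/0.3865 = 8.3546
A = e^8.3546 ≈ 4250 acres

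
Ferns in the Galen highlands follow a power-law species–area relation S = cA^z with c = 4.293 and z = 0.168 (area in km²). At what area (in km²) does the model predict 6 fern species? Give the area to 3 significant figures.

7.34 km²

6 = 4.293 × A^0.168  ⇒  A^0.168 = 6/4.293 = 1.398
ln A = ln(1.398) / 0.168 = 0.3348 / 0.168 = 1.9927
A = e^1.9927 ≈ 7.335 km²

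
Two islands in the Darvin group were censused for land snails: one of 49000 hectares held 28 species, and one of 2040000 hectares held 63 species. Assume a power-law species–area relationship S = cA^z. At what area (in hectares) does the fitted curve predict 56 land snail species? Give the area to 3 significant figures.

1190000 hectares

z = ln(63/28) / ln(2040000/49000) = 0.8109 / 3.7289 = 0.2175
c = 28 / 49000^0.2175 = 28 / 10.47 = 2.674
A = (56/2.674)^(1/0.2175) ⇒ ln A = ln(20.94)/0.2175 = 13.9869
A = e^13.9869 ≈ 1186907 hectares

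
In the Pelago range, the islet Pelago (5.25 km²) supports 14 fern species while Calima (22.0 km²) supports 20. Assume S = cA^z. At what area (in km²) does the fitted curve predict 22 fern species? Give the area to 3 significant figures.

z = ln(20/14) / ln(22/5.25) = 0.3567 / 1.4328 = 0.2489
c = 14 / 5.25^0.2489 = 14 / 1.511 = 9.265
A = (22/9.265)^(1/0.2489) ⇒ ln A = ln(2.374)/0.2489 = 3.4739
A = e^3.4739 ≈ 32.26 km²

32.3 km²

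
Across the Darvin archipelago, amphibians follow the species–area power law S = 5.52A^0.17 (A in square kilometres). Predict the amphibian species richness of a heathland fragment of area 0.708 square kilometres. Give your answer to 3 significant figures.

5.21

S = 5.52 × 0.708^0.17 = 5.52 × 0.943 ≈ 5.205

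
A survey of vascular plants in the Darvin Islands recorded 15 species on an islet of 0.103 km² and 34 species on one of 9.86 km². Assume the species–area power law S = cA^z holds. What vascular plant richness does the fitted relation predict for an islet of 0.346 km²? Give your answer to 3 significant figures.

18.6

z = ln(34/15) / ln(9.86/0.103) = 0.8183 / 4.5615 = 0.1794
c = 15 / 0.103^0.1794 = 15 / 0.6651 = 22.55
S₃ = 22.55 × 0.346^0.1794 = 22.55 × 0.8266 ≈ 18.64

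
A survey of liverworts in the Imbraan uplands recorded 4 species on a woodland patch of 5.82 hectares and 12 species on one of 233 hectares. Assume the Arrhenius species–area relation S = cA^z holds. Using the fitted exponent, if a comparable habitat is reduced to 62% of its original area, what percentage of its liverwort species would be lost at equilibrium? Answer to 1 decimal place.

13.3%

z = ln(12/4) / ln(233/5.82) = 1.0986 / 3.6897 = 0.2977
S_new/S_old = (A_new/A_old)^z = 0.62^0.2977 = exp(0.2977 × -0.4780) = 0.8673
Fraction lost = 1 − 0.8673 = 0.1327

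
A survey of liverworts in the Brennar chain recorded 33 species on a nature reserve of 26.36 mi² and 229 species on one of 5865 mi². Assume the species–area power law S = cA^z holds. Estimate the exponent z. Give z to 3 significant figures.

0.358

Taking logs: ln S = ln c + z ln A, so z = (ln S₂ − ln S₁)/(ln A₂ − ln A₁).
z = ln(229/33) / ln(5865/26.36) = ln(6.939) / ln(222.5) = 1.9372 / 5.4049 = 0.3584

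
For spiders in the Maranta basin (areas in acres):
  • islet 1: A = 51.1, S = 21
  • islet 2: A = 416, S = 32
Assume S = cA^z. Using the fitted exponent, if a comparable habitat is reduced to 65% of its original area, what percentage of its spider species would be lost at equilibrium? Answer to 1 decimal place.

8.3%

z = ln(32/21) / ln(416/51.1) = 0.4212 / 2.0969 = 0.2009
S_new/S_old = (A_new/A_old)^z = 0.65^0.2009 = exp(0.2009 × -0.4308) = 0.9171
Fraction lost = 1 − 0.9171 = 0.08289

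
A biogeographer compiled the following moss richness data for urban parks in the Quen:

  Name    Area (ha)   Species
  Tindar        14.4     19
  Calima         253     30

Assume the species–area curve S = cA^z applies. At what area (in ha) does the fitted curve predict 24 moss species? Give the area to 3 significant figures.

62.4 ha

z = ln(30/19) / ln(253/14.4) = 0.4568 / 2.8662 = 0.1594
c = 19 / 14.4^0.1594 = 19 / 1.53 = 12.42
A = (24/12.42)^(1/0.1594) ⇒ ln A = ln(1.932)/0.1594 = 4.1332
A = e^4.1332 ≈ 62.37 ha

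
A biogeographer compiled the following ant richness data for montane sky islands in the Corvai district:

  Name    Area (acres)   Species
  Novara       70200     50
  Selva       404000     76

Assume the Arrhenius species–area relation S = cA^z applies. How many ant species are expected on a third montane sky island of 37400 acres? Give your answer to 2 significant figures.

43

z = ln(76/50) / ln(404000/70200) = 0.4187 / 1.7501 = 0.2393
c = 50 / 70200^0.2393 = 50 / 14.44 = 3.463
S₃ = 3.463 × 37400^0.2393 = 3.463 × 12.42 ≈ 43.01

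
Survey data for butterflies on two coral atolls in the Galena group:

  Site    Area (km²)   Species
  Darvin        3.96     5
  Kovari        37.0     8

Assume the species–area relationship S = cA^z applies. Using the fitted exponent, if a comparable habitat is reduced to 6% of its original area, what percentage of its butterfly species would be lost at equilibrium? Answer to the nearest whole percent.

45%

z = ln(8/5) / ln(37/3.96) = 0.4700 / 2.2347 = 0.2103
S_new/S_old = (A_new/A_old)^z = 0.06^0.2103 = exp(0.2103 × -2.8134) = 0.5534
Fraction lost = 1 − 0.5534 = 0.4466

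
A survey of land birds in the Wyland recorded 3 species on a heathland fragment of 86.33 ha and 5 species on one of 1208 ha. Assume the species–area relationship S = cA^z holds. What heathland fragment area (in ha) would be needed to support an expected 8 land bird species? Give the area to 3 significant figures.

13700 ha

z = ln(5/3) / ln(1208/86.33) = 0.5108 / 2.6385 = 0.1936
c = 3 / 86.33^0.1936 = 3 / 2.371 = 1.266
A = (8/1.266)^(1/0.1936) ⇒ ln A = ln(6.321)/0.1936 = 9.5244
A = e^9.5244 ≈ 13690 ha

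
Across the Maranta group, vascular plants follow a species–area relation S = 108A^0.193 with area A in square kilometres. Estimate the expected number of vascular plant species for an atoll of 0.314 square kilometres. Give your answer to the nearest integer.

S = 108 × 0.314^0.193 = 108 × 0.7997 ≈ 86.36

86 species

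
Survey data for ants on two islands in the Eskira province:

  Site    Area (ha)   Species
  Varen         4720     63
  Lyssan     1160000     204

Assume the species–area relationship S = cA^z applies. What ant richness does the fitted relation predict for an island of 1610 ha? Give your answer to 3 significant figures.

50.1

z = ln(204/63) / ln(1160000/4720) = 1.1750 / 5.5044 = 0.2135
c = 63 / 4720^0.2135 = 63 / 6.085 = 10.35
S₃ = 10.35 × 1610^0.2135 = 10.35 × 4.837 ≈ 50.08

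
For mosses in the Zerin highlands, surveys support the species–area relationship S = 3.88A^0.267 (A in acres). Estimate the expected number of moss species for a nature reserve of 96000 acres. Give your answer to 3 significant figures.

S = 3.88 × 96000^0.267
ln S = ln 3.88 + 0.267 × ln 96000 = 1.3558 + 0.267 × 11.4721 = 4.4189
S = e^4.4189 ≈ 83

83.0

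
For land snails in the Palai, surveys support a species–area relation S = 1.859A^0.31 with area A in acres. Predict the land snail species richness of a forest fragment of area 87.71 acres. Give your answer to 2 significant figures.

S = 1.859 × 87.71^0.31 = 1.859 × 4.003 ≈ 7.441

7.4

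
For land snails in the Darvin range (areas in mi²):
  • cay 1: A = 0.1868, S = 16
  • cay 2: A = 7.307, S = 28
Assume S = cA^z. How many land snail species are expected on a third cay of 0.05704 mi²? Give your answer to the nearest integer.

13

z = ln(28/16) / ln(7.307/0.1868) = 0.5596 / 3.6665 = 0.1526
c = 16 / 0.1868^0.1526 = 16 / 0.7741 = 20.67
S₃ = 20.67 × 0.05704^0.1526 = 20.67 × 0.6459 ≈ 13.35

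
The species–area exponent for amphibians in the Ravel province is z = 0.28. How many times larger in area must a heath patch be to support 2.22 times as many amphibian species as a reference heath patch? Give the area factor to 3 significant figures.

17.3

(A₂/A₁)^0.28 = 2.22, so A₂/A₁ = 2.22^(1/0.28) = 2.22^3.571
ln(A₂/A₁) = ln 2.22 / 0.28 = 0.7975 / 0.28 = 2.8482
A₂/A₁ = e^2.8482 ≈ 17.26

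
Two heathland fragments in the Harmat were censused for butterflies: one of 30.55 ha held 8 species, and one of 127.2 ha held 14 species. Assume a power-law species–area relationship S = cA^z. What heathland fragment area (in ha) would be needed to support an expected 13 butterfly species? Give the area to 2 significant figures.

z = ln(14/8) / ln(127.2/30.55) = 0.5596 / 1.4264 = 0.3923
c = 8 / 30.55^0.3923 = 8 / 3.825 = 2.092
A = (13/2.092)^(1/0.3923) ⇒ ln A = ln(6.215)/0.3923 = 4.6569
A = e^4.6569 ≈ 105.3 ha

110 ha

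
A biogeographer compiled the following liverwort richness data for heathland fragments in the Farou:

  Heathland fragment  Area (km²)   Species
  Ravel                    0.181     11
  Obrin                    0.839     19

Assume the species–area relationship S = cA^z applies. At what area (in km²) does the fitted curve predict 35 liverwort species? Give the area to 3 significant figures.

4.66 km²

z = ln(19/11) / ln(0.839/0.181) = 0.5465 / 1.5337 = 0.3564
c = 11 / 0.181^0.3564 = 11 / 0.5438 = 20.23
A = (35/20.23)^(1/0.3564) ⇒ ln A = ln(1.73)/0.3564 = 1.5388
A = e^1.5388 ≈ 4.659 km²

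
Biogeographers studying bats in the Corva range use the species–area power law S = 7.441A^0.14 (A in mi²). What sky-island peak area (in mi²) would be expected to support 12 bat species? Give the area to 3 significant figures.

12 = 7.441 × A^0.14  ⇒  A^0.14 = 12/7.441 = 1.613
ln A = ln(1.613) / 0.14 = 0.4779 / 0.14 = 3.4136
A = e^3.4136 ≈ 30.37 mi²

30.4 mi²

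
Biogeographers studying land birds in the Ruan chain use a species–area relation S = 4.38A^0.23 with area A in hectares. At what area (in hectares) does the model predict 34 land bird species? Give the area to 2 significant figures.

34 = 4.38 × A^0.23  ⇒  A^0.23 = 34/4.38 = 7.763
ln A = ln(7.763) / 0.23 = 2.0493 / 0.23 = 8.9101
A = e^8.9101 ≈ 7406 hectares

7400 hectares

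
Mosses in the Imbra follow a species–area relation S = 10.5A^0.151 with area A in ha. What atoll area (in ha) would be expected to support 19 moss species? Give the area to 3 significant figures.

19 = 10.5 × A^0.151  ⇒  A^0.151 = 19/10.5 = 1.81
ln A = ln(1.81) / 0.151 = 0.5931 / 0.151 = 3.9276
A = e^3.9276 ≈ 50.78 ha

50.8 ha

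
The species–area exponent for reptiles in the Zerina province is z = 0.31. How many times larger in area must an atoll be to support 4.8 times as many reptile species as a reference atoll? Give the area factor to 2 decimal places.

(A₂/A₁)^0.31 = 4.8, so A₂/A₁ = 4.8^(1/0.31) = 4.8^3.226
ln(A₂/A₁) = ln 4.8 / 0.31 = 1.5686 / 0.31 = 5.0601
A₂/A₁ = e^5.0601 ≈ 157.6

157.60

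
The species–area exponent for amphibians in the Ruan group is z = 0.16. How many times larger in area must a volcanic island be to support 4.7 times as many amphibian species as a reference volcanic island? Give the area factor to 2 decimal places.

15871.27

(A₂/A₁)^0.16 = 4.7, so A₂/A₁ = 4.7^(1/0.16) = 4.7^6.25
ln(A₂/A₁) = ln 4.7 / 0.16 = 1.5476 / 0.16 = 9.6723
A₂/A₁ = e^9.6723 ≈ 15871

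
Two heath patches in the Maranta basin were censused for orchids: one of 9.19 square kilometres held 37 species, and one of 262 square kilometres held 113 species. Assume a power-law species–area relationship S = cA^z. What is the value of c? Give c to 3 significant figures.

17.7

z = ln(S₂/S₁) / ln(A₂/A₁) = ln(113/37) / ln(262/9.19) = 1.1165 / 3.3502 = 0.3333
c = S₁ / A₁^z = 37 / 9.19^0.3333 = 37 / 2.094 = 17.67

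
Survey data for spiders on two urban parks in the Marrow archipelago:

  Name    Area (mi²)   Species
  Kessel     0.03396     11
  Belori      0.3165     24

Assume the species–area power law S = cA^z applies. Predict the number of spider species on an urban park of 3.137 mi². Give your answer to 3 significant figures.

53.5

z = ln(24/11) / ln(0.3165/0.03396) = 0.7802 / 2.2321 = 0.3495
c = 11 / 0.03396^0.3495 = 11 / 0.3066 = 35.88
S₃ = 35.88 × 3.137^0.3495 = 35.88 × 1.491 ≈ 53.5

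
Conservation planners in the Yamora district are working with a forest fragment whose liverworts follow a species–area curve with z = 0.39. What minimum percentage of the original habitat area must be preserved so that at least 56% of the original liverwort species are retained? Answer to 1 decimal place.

22.6%

Need (A_new/A_old)^0.39 = 0.56, so A_new/A_old = 0.56^(1/0.39) = 0.56^2.564
ln(A_new/A_old) = ln 0.56 / 0.39 = -0.5798 / 0.39 = -1.4867
A_new/A_old = e^-1.4867 ≈ 0.2261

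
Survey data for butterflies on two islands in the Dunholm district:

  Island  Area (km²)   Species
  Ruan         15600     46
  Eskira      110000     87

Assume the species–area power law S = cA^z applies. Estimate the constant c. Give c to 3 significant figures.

z = ln(S₂/S₁) / ln(A₂/A₁) = ln(87/46) / ln(110000/15600) = 0.6373 / 1.9532 = 0.3263
c = S₁ / A₁^z = 46 / 15600^0.3263 = 46 / 23.34 = 1.971

1.97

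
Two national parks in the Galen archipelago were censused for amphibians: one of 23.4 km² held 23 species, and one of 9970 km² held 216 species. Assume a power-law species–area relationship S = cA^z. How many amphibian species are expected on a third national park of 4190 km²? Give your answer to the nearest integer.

z = ln(216/23) / ln(9970/23.4) = 2.2398 / 6.0546 = 0.3699
c = 23 / 23.4^0.3699 = 23 / 3.21 = 7.165
S₃ = 7.165 × 4190^0.3699 = 7.165 × 21.88 ≈ 156.7

157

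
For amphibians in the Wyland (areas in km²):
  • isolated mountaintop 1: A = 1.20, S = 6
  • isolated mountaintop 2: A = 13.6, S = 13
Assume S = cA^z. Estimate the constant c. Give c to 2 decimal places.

z = ln(S₂/S₁) / ln(A₂/A₁) = ln(13/6) / ln(13.6/1.2) = 0.7732 / 2.4277 = 0.3185
c = S₁ / A₁^z = 6 / 1.2^0.3185 = 6 / 1.06 = 5.662

5.66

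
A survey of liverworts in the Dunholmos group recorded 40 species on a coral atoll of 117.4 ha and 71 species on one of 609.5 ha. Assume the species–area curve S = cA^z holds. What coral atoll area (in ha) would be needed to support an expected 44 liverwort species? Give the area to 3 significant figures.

z = ln(71/40) / ln(609.5/117.4) = 0.5738 / 1.6471 = 0.3484
c = 40 / 117.4^0.3484 = 40 / 5.261 = 7.604
A = (44/7.604)^(1/0.3484) ⇒ ln A = ln(5.787)/0.3484 = 5.0392
A = e^5.0392 ≈ 154.3 ha

154 ha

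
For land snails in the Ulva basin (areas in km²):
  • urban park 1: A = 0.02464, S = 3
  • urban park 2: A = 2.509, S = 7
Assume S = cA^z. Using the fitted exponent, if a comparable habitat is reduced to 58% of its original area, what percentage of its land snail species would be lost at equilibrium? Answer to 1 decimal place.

9.5%

z = ln(7/3) / ln(2.509/0.02464) = 0.8473 / 4.6233 = 0.1833
S_new/S_old = (A_new/A_old)^z = 0.58^0.1833 = exp(0.1833 × -0.5447) = 0.905
Fraction lost = 1 − 0.905 = 0.09501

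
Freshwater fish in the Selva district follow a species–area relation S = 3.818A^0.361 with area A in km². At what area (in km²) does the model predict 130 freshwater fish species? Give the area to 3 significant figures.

17500 km²

130 = 3.818 × A^0.361  ⇒  A^0.361 = 130/3.818 = 34.05
ln A = ln(34.05) / 0.361 = 3.5278 / 0.361 = 9.7723
A = e^9.7723 ≈ 17541 km²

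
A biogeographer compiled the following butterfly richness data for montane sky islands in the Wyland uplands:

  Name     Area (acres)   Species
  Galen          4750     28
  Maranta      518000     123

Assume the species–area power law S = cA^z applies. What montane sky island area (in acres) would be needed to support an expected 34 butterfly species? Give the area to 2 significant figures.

z = ln(123/28) / ln(518000/4750) = 1.4800 / 4.6918 = 0.3154
c = 28 / 4750^0.3154 = 28 / 14.45 = 1.938
A = (34/1.938)^(1/0.3154) ⇒ ln A = ln(17.54)/0.3154 = 9.0814
A = e^9.0814 ≈ 8790 acres

8800 acres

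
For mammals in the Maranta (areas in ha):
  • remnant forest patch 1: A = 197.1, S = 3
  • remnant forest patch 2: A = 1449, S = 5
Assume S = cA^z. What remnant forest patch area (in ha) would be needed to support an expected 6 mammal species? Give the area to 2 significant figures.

3000 ha

z = ln(5/3) / ln(1449/197.1) = 0.5108 / 1.9949 = 0.2561
c = 3 / 197.1^0.2561 = 3 / 3.869 = 0.7754
A = (6/0.7754)^(1/0.2561) ⇒ ln A = ln(7.738)/0.2561 = 7.9906
A = e^7.9906 ≈ 2953 ha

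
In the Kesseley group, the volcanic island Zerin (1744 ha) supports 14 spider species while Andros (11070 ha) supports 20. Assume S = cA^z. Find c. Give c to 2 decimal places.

3.32

z = ln(S₂/S₁) / ln(A₂/A₁) = ln(20/14) / ln(11070/1744) = 0.3567 / 1.8481 = 0.1930
c = S₁ / A₁^z = 14 / 1744^0.1930 = 14 / 4.223 = 3.315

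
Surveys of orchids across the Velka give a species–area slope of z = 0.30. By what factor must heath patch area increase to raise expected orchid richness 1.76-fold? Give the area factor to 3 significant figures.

(A₂/A₁)^0.3 = 1.76, so A₂/A₁ = 1.76^(1/0.3) = 1.76^3.333
ln(A₂/A₁) = ln 1.76 / 0.3 = 0.5653 / 0.3 = 1.8844
A₂/A₁ = e^1.8844 ≈ 6.582

6.58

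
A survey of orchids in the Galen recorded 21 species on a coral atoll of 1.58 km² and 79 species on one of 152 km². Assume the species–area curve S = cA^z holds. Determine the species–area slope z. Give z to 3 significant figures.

Taking logs: ln S = ln c + z ln A, so z = (ln S₂ − ln S₁)/(ln A₂ − ln A₁).
z = ln(79/21) / ln(152/1.58) = ln(3.762) / ln(96.2) = 1.3249 / 4.5665 = 0.2901

0.290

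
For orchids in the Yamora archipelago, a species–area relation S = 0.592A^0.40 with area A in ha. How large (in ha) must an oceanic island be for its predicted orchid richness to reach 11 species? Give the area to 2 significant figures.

11 = 0.592 × A^0.4  ⇒  A^0.4 = 11/0.592 = 18.58
ln A = ln(18.58) / 0.4 = 2.9221 / 0.4 = 7.3054
A = e^7.3054 ≈ 1488 ha

1500 ha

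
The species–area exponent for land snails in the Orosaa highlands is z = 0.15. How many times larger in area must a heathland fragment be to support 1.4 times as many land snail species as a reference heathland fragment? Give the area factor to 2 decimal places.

9.42

(A₂/A₁)^0.15 = 1.4, so A₂/A₁ = 1.4^(1/0.15) = 1.4^6.667
ln(A₂/A₁) = ln 1.4 / 0.15 = 0.3365 / 0.15 = 2.2431
A₂/A₁ = e^2.2431 ≈ 9.423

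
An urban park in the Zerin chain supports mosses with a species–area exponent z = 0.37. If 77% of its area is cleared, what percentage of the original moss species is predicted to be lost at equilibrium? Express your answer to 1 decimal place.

S_new/S_old = (A_new/A_old)^z = 0.23^0.37
= exp(0.37 × ln 0.23) = exp(0.37 × -1.4697) = exp(-0.5438) ≈ 0.5805
Fraction lost = 1 − 0.5805 = 0.4195

41.9%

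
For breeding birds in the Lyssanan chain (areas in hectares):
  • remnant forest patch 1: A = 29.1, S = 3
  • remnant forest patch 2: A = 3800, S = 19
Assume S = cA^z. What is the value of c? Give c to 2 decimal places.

0.84

z = ln(S₂/S₁) / ln(A₂/A₁) = ln(19/3) / ln(3800/29.1) = 1.8458 / 4.8720 = 0.3789
c = S₁ / A₁^z = 3 / 29.1^0.3789 = 3 / 3.586 = 0.8366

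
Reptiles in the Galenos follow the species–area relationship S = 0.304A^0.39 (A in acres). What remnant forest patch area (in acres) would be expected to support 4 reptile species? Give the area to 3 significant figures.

4 = 0.304 × A^0.39  ⇒  A^0.39 = 4/0.304 = 13.16
ln A = ln(13.16) / 0.39 = 2.5770 / 0.39 = 6.6077
A = e^6.6077 ≈ 740.8 acres

741 acres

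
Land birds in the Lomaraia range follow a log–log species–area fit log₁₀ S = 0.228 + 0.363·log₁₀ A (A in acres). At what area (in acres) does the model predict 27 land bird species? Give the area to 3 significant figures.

27 = 1.69 × A^0.363  ⇒  A^0.363 = 27/1.69 = 15.97
ln A = ln(15.97) / 0.363 = 2.7708 / 0.363 = 7.6332
A = e^7.6332 ≈ 2066 acres

2070 acres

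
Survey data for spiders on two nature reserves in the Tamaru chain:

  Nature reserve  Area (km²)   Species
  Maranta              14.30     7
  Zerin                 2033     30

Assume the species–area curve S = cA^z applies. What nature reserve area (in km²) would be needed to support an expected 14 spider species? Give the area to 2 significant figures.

z = ln(30/7) / ln(2033/14.3) = 1.4553 / 4.9570 = 0.2936
c = 7 / 14.3^0.2936 = 7 / 2.184 = 3.206
A = (14/3.206)^(1/0.2936) ⇒ ln A = ln(4.367)/0.2936 = 5.0213
A = e^5.0213 ≈ 151.6 km²

150 km²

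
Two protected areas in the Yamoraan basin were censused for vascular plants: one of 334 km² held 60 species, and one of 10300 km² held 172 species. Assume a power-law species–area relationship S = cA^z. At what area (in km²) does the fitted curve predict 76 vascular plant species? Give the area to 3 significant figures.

721 km²

z = ln(172/60) / ln(10300/334) = 1.0531 / 3.4288 = 0.3072
c = 60 / 334^0.3072 = 60 / 5.959 = 10.07
A = (76/10.07)^(1/0.3072) ⇒ ln A = ln(7.548)/0.3072 = 6.5808
A = e^6.5808 ≈ 721.1 km²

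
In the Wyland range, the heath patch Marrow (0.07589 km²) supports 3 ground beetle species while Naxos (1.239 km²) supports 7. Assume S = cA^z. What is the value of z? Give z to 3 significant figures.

0.303

Taking logs: ln S = ln c + z ln A, so z = (ln S₂ − ln S₁)/(ln A₂ − ln A₁).
z = ln(7/3) / ln(1.239/0.07589) = ln(2.333) / ln(16.33) = 0.8473 / 2.7928 = 0.3034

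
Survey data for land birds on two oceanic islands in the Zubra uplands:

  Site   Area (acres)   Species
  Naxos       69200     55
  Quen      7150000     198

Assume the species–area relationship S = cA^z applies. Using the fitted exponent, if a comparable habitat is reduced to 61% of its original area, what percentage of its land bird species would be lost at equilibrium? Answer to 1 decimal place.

12.8%

z = ln(198/55) / ln(7150000/69200) = 1.2809 / 4.6379 = 0.2762
S_new/S_old = (A_new/A_old)^z = 0.61^0.2762 = exp(0.2762 × -0.4943) = 0.8724
Fraction lost = 1 − 0.8724 = 0.1276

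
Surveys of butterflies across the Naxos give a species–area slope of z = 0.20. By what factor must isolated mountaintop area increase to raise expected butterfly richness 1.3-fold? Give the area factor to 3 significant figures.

(A₂/A₁)^0.2 = 1.3, so A₂/A₁ = 1.3^(1/0.2) = 1.3^5
ln(A₂/A₁) = ln 1.3 / 0.2 = 0.2624 / 0.2 = 1.3118
A₂/A₁ = e^1.3118 ≈ 3.713

3.71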